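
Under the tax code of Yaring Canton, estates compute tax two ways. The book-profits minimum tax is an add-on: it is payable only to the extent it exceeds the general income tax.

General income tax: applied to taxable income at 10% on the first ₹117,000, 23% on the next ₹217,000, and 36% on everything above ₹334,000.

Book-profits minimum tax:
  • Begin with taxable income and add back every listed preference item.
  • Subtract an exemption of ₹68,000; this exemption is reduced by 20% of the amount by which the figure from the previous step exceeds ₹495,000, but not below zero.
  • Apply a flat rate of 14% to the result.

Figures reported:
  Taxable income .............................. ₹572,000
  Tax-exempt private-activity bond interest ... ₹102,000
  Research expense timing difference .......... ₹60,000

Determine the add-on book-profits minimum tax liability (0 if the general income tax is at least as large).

₹0

Book-profits minimum tax:
  Adjusted income: ₹572,000 + ₹102,000 + ₹60,000 = ₹734,000
  Exemption: ₹68,000 − 20% × (₹734,000 − ₹495,000) = ₹68,000 − ₹47,800 = ₹20,200
  Base: ₹734,000 − ₹20,200 = ₹713,800
  ₹713,800 × 14% = ₹99,932

General income tax:
  ₹117,000 × 10% = ₹11,700
  ₹217,000 × 23% = ₹49,910
  ₹238,000 × 36% = ₹85,680
  → ₹147,290

₹99,932 ≤ ₹147,290, so no add-on is due.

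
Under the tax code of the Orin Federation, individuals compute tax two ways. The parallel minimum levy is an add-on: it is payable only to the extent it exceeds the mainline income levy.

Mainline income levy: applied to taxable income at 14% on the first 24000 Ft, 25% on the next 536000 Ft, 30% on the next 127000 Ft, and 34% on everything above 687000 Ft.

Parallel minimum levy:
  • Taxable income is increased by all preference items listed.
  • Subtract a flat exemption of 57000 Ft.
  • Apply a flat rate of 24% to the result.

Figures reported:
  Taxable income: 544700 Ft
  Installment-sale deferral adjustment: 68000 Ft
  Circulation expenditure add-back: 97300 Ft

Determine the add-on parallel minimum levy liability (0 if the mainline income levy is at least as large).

Mainline income levy:
  24000 Ft × 14% = 3360 Ft
  520700 Ft × 25% = 130175 Ft
  → 133535 Ft

Parallel minimum levy:
  Adjusted income: 544700 Ft + 68000 Ft + 97300 Ft = 710000 Ft
  Less exemption 57000 Ft → base 653000 Ft
  653000 Ft × 24% = 156720 Ft

Excess of parallel minimum levy over mainline income levy: 156720 Ft − 133535 Ft = 23185 Ft.

23185 Ft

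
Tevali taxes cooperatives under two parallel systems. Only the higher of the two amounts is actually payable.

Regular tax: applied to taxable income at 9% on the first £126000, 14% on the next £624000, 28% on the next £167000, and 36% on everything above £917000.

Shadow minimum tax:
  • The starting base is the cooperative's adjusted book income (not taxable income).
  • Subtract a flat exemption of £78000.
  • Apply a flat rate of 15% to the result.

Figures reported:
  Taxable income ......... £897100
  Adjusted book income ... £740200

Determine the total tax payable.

£139888

Shadow minimum tax:
  Base (adjusted book income): £740200
  Less exemption £78000 → base £662200
  £662200 × 15% = £99330

Regular tax:
  £126000 × 9% = £11340
  £624000 × 14% = £87360
  £147100 × 28% = £41188
  → £139888

£139888 > £99330, so the regular tax governs.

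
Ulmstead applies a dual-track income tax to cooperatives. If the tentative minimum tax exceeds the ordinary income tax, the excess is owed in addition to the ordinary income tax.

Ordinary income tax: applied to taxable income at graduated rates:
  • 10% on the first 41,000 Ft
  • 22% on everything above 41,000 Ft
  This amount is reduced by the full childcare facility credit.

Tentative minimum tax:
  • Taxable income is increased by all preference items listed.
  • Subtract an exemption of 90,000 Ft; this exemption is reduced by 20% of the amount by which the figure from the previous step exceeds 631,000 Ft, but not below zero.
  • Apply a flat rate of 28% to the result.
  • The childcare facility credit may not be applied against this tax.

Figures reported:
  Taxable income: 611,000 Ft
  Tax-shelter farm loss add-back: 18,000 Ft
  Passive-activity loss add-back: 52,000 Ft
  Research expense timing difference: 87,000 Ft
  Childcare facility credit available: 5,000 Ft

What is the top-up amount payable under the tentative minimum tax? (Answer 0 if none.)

73,012 Ft

Tentative minimum tax:
  Adjusted income: 611,000 Ft + 18,000 Ft + 52,000 Ft + 87,000 Ft = 768,000 Ft
  Exemption: 90,000 Ft − 20% × (768,000 Ft − 631,000 Ft) = 90,000 Ft − 27,400 Ft = 62,600 Ft
  Base: 768,000 Ft − 62,600 Ft = 705,400 Ft
  705,400 Ft × 28% = 197,512 Ft

Ordinary income tax:
  41,000 Ft × 10% = 4,100 Ft
  570,000 Ft × 22% = 125,400 Ft
  → 129,500 Ft
  Less childcare facility credit 5,000 Ft → 124,500 Ft

Excess of tentative minimum tax over ordinary income tax: 197,512 Ft − 124,500 Ft = 73,012 Ft.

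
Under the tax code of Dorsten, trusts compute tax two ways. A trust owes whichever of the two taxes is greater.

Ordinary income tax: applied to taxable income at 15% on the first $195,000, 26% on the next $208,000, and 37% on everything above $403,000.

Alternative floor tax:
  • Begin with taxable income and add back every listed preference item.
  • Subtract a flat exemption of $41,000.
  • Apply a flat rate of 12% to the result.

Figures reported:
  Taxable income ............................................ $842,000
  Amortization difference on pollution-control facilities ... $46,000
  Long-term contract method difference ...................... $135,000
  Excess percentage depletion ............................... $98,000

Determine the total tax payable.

$245,760

Alternative floor tax:
  Adjusted income: $842,000 + $46,000 + $135,000 + $98,000 = $1,121,000
  Less exemption $41,000 → base $1,080,000
  $1,080,000 × 12% = $129,600

Ordinary income tax:
  $195,000 × 15% = $29,250
  $208,000 × 26% = $54,080
  $439,000 × 37% = $162,430
  → $245,760

$245,760 > $129,600, so the ordinary income tax governs.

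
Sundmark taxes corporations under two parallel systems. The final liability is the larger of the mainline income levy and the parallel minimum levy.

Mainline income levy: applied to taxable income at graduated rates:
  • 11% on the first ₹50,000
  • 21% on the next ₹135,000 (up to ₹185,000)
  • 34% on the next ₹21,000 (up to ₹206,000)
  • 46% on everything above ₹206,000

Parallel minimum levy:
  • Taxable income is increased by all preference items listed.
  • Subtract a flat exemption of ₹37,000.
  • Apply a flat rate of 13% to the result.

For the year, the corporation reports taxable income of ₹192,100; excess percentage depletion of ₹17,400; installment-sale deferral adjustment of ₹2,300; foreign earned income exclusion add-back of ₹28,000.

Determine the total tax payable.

Mainline income levy:
  ₹50,000 × 11% = ₹5,500
  ₹135,000 × 21% = ₹28,350
  ₹7,100 × 34% = ₹2,414
  → ₹36,264

Parallel minimum levy:
  Adjusted income: ₹192,100 + ₹17,400 + ₹2,300 + ₹28,000 = ₹239,800
  Less exemption ₹37,000 → base ₹202,800
  ₹202,800 × 13% = ₹26,364

₹36,264 > ₹26,364, so the mainline income levy governs.

₹36,264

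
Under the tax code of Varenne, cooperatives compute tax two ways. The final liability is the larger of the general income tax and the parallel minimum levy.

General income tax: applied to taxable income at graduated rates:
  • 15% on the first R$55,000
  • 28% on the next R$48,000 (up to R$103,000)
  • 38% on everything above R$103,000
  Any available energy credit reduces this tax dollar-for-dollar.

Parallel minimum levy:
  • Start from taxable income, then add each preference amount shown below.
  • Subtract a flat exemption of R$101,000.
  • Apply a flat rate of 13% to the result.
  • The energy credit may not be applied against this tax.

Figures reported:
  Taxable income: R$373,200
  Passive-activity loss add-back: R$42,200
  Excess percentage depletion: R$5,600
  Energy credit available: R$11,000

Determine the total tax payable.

R$113,366

General income tax:
  R$55,000 × 15% = R$8,250
  R$48,000 × 28% = R$13,440
  R$270,200 × 38% = R$102,676
  → R$124,366
  Less energy credit R$11,000 → R$113,366

Parallel minimum levy:
  Adjusted income: R$373,200 + R$42,200 + R$5,600 = R$421,000
  Less exemption R$101,000 → base R$320,000
  R$320,000 × 13% = R$41,600

R$113,366 > R$41,600, so the general income tax governs.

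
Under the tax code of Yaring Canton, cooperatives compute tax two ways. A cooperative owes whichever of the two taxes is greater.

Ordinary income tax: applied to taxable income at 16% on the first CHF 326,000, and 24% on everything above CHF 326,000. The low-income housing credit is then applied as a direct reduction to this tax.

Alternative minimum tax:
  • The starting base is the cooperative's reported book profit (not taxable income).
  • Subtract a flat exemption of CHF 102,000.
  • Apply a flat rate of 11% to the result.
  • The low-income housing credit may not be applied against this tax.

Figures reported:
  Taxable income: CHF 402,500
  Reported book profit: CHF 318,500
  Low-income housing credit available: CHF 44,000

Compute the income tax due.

CHF 26,520

Ordinary income tax:
  CHF 326,000 × 16% = CHF 52,160
  CHF 76,500 × 24% = CHF 18,360
  → CHF 70,520
  Less low-income housing credit CHF 44,000 → CHF 26,520

Alternative minimum tax:
  Base (reported book profit): CHF 318,500
  Less exemption CHF 102,000 → base CHF 216,500
  CHF 216,500 × 11% = CHF 23,815

CHF 26,520 > CHF 23,815, so the ordinary income tax governs.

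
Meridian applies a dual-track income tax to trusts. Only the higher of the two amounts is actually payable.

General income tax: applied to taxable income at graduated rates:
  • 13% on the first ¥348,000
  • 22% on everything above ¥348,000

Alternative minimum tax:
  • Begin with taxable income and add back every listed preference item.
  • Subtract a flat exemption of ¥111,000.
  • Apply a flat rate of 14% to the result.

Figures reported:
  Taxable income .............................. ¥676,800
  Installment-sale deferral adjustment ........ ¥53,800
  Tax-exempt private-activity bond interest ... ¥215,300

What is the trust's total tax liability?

¥117,576

General income tax:
  ¥348,000 × 13% = ¥45,240
  ¥328,800 × 22% = ¥72,336
  → ¥117,576

Alternative minimum tax:
  Adjusted income: ¥676,800 + ¥53,800 + ¥215,300 = ¥945,900
  Less exemption ¥111,000 → base ¥834,900
  ¥834,900 × 14% = ¥116,886

¥117,576 > ¥116,886, so the general income tax governs.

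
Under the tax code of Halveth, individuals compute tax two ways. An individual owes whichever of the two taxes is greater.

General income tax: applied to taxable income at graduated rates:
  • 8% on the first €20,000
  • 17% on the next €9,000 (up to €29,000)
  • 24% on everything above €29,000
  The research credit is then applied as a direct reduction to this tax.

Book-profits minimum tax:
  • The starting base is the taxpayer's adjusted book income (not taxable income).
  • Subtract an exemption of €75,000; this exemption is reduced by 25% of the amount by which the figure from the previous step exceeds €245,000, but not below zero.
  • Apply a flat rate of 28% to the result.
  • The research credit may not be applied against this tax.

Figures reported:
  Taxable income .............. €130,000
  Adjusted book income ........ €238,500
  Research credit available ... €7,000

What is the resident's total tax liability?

€45,780

Book-profits minimum tax:
  Base (adjusted book income): €238,500
  Exemption: €238,500 ≤ €245,000, so full €75,000 applies
  Base: €238,500 − €75,000 = €163,500
  €163,500 × 28% = €45,780

General income tax:
  €20,000 × 8% = €1,600
  €9,000 × 17% = €1,530
  €101,000 × 24% = €24,240
  → €27,370
  Less research credit €7,000 → €20,370

€45,780 > €20,370, so the book-profits minimum tax is the binding amount.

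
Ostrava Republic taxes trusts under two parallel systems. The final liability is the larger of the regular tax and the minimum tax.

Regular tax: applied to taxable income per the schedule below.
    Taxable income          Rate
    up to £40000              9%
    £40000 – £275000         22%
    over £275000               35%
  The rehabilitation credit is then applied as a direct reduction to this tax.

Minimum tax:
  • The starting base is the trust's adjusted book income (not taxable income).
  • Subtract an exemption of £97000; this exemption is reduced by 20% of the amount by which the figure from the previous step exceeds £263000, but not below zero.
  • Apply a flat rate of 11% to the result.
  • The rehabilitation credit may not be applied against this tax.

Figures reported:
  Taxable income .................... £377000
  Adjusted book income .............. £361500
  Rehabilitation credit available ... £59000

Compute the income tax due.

Minimum tax:
  Base (adjusted book income): £361500
  Exemption: £97000 − 20% × (£361500 − £263000) = £97000 − £19700 = £77300
  Base: £361500 − £77300 = £284200
  £284200 × 11% = £31262

Regular tax:
  £40000 × 9% = £3600
  £235000 × 22% = £51700
  £102000 × 35% = £35700
  → £91000
  Less rehabilitation credit £59000 → £32000

£32000 > £31262, so the regular tax governs.

£32000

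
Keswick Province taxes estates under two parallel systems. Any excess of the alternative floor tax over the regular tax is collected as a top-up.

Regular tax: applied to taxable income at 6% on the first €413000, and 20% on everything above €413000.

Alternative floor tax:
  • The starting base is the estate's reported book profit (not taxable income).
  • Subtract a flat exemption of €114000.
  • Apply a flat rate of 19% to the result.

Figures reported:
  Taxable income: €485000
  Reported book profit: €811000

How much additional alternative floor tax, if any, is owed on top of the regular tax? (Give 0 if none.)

€93250

Regular tax:
  €413000 × 6% = €24780
  €72000 × 20% = €14400
  → €39180

Alternative floor tax:
  Base (reported book profit): €811000
  Less exemption €114000 → base €697000
  €697000 × 19% = €132430

Excess of alternative floor tax over regular tax: €132430 − €39180 = €93250.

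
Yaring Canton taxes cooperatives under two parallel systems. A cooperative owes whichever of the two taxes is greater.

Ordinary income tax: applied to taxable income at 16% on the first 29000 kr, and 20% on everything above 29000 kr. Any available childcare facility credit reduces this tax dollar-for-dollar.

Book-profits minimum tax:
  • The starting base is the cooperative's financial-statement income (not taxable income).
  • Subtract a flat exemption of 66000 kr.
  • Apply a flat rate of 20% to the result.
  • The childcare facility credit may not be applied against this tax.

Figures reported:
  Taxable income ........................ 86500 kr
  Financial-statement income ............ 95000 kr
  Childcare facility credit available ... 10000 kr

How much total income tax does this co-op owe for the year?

Ordinary income tax:
  29000 kr × 16% = 4640 kr
  57500 kr × 20% = 11500 kr
  → 16140 kr
  Less childcare facility credit 10000 kr → 6140 kr

Book-profits minimum tax:
  Base (financial-statement income): 95000 kr
  Less exemption 66000 kr → base 29000 kr
  29000 kr × 20% = 5800 kr

6140 kr > 5800 kr, so the ordinary income tax governs.

6140 kr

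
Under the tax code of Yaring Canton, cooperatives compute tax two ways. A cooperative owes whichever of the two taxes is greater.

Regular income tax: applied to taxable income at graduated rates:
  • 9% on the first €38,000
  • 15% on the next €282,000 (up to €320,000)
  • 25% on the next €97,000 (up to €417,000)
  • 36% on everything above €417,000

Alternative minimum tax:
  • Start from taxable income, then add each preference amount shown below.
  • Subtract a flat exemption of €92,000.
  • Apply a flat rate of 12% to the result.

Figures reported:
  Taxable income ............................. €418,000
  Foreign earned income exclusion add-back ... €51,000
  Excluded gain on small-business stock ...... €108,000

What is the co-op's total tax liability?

Regular income tax:
  €38,000 × 9% = €3,420
  €282,000 × 15% = €42,300
  €97,000 × 25% = €24,250
  €1,000 × 36% = €360
  → €70,330

Alternative minimum tax:
  Adjusted income: €418,000 + €51,000 + €108,000 = €577,000
  Less exemption €92,000 → base €485,000
  €485,000 × 12% = €58,200

€70,330 > €58,200, so the regular income tax governs.

€70,330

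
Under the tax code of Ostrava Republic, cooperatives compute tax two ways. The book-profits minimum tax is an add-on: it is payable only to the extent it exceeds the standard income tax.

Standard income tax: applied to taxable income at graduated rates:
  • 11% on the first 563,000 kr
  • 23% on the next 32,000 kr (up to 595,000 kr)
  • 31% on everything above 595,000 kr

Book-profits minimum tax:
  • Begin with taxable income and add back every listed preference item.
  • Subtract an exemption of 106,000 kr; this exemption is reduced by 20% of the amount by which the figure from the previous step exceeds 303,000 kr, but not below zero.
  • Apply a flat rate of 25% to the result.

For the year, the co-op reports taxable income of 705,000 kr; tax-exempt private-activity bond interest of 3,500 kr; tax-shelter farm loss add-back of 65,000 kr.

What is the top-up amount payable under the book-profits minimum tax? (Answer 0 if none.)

Standard income tax:
  563,000 kr × 11% = 61,930 kr
  32,000 kr × 23% = 7,360 kr
  110,000 kr × 31% = 34,100 kr
  → 103,390 kr

Book-profits minimum tax:
  Adjusted income: 705,000 kr + 3,500 kr + 65,000 kr = 773,500 kr
  Exemption: 106,000 kr − 20% × (773,500 kr − 303,000 kr) = 106,000 kr − 94,100 kr = 11,900 kr
  Base: 773,500 kr − 11,900 kr = 761,600 kr
  761,600 kr × 25% = 190,400 kr

Excess of book-profits minimum tax over standard income tax: 190,400 kr − 103,390 kr = 87,010 kr.

87,010 kr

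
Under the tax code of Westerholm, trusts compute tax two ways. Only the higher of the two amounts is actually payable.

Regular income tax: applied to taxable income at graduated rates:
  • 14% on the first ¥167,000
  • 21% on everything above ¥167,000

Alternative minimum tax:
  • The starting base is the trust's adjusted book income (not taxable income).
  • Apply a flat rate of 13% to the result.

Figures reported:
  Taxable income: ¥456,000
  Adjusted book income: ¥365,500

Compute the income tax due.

Alternative minimum tax:
  Base (adjusted book income): ¥365,500
  ¥365,500 × 13% = ¥47,515

Regular income tax:
  ¥167,000 × 14% = ¥23,380
  ¥289,000 × 21% = ¥60,690
  → ¥84,070

¥84,070 > ¥47,515, so the regular income tax governs.

¥84,070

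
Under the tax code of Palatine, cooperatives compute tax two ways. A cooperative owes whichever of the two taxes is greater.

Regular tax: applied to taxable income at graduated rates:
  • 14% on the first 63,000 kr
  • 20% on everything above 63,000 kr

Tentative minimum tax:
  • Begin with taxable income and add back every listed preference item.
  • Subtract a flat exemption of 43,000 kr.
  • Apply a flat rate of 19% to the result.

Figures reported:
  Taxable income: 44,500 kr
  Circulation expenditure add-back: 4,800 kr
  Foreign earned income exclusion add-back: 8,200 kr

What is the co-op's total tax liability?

Regular tax:
  44,500 kr × 14% = 6,230 kr

Tentative minimum tax:
  Adjusted income: 44,500 kr + 4,800 kr + 8,200 kr = 57,500 kr
  Less exemption 43,000 kr → base 14,500 kr
  14,500 kr × 19% = 2,755 kr

6,230 kr > 2,755 kr, so the regular tax governs.

6,230 kr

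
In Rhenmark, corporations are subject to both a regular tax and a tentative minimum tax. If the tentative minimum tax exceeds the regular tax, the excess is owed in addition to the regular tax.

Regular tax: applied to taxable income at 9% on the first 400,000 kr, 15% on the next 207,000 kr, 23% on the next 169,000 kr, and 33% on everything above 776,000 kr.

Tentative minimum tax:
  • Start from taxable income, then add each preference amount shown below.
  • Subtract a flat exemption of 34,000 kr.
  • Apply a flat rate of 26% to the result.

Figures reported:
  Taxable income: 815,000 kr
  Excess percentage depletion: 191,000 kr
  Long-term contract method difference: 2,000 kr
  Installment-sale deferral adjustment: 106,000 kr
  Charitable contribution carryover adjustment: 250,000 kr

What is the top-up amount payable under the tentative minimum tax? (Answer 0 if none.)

227,010 kr

Regular tax:
  400,000 kr × 9% = 36,000 kr
  207,000 kr × 15% = 31,050 kr
  169,000 kr × 23% = 38,870 kr
  39,000 kr × 33% = 12,870 kr
  → 118,790 kr

Tentative minimum tax:
  Adjusted income: 815,000 kr + 191,000 kr + 2,000 kr + 106,000 kr + 250,000 kr = 1,364,000 kr
  Less exemption 34,000 kr → base 1,330,000 kr
  1,330,000 kr × 26% = 345,800 kr

Excess of tentative minimum tax over regular tax: 345,800 kr − 118,790 kr = 227,010 kr.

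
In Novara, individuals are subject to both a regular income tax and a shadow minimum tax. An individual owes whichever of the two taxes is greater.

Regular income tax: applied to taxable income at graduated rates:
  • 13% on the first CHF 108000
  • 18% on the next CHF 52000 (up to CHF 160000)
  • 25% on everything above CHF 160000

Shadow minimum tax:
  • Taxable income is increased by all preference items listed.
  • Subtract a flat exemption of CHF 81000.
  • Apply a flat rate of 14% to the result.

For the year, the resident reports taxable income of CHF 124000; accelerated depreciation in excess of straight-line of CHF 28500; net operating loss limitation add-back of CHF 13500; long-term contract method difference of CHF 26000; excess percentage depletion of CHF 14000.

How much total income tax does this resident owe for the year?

CHF 17500

Regular income tax:
  CHF 108000 × 13% = CHF 14040
  CHF 16000 × 18% = CHF 2880
  → CHF 16920

Shadow minimum tax:
  Adjusted income: CHF 124000 + CHF 28500 + CHF 13500 + CHF 26000 + CHF 14000 = CHF 206000
  Less exemption CHF 81000 → base CHF 125000
  CHF 125000 × 14% = CHF 17500

CHF 17500 > CHF 16920, so the shadow minimum tax is the binding amount.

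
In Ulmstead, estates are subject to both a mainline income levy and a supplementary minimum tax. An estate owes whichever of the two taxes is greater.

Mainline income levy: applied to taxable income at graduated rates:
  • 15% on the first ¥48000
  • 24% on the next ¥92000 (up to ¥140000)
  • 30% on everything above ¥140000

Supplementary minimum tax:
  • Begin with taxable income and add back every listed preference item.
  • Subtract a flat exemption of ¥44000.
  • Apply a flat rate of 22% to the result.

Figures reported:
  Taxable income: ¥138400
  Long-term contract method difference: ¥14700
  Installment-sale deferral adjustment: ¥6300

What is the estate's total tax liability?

Supplementary minimum tax:
  Adjusted income: ¥138400 + ¥14700 + ¥6300 = ¥159400
  Less exemption ¥44000 → base ¥115400
  ¥115400 × 22% = ¥25388

Mainline income levy:
  ¥48000 × 15% = ¥7200
  ¥90400 × 24% = ¥21696
  → ¥28896

¥28896 > ¥25388, so the mainline income levy governs.

¥28896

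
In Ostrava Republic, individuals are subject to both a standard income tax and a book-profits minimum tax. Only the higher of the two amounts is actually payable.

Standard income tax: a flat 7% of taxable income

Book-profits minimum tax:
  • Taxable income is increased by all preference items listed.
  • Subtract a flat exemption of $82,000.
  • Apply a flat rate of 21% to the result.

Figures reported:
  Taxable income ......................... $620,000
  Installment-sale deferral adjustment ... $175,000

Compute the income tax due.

$149,730

Book-profits minimum tax:
  Adjusted income: $620,000 + $175,000 = $795,000
  Less exemption $82,000 → base $713,000
  $713,000 × 21% = $149,730

Standard income tax:
  $620,000 × 7% = $43,400

$149,730 > $43,400, so the book-profits minimum tax is the binding amount.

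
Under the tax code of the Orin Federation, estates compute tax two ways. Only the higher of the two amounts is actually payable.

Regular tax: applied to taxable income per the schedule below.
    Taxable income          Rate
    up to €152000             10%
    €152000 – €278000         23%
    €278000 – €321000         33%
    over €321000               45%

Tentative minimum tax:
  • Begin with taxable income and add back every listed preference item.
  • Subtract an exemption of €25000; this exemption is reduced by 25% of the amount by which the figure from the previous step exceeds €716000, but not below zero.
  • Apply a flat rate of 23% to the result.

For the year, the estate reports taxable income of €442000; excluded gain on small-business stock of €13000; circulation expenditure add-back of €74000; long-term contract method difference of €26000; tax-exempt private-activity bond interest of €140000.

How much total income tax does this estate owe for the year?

Tentative minimum tax:
  Adjusted income: €442000 + €13000 + €74000 + €26000 + €140000 = €695000
  Exemption: €695000 ≤ €716000, so full €25000 applies
  Base: €695000 − €25000 = €670000
  €670000 × 23% = €154100

Regular tax:
  €152000 × 10% = €15200
  €126000 × 23% = €28980
  €43000 × 33% = €14190
  €121000 × 45% = €54450
  → €112820

€154100 > €112820, so the tentative minimum tax is the binding amount.

€154100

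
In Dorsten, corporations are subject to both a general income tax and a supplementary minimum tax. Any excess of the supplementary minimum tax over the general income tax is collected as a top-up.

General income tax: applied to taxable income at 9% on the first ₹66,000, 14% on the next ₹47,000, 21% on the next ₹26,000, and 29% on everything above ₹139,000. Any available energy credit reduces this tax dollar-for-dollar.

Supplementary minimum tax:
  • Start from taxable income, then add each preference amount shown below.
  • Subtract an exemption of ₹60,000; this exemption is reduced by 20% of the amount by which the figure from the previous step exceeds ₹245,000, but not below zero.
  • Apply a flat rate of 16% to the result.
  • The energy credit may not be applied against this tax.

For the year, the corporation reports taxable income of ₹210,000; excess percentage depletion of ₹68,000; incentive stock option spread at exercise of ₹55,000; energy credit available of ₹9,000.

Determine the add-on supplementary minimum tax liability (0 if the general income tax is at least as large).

₹16,926

Supplementary minimum tax:
  Adjusted income: ₹210,000 + ₹68,000 + ₹55,000 = ₹333,000
  Exemption: ₹60,000 − 20% × (₹333,000 − ₹245,000) = ₹60,000 − ₹17,600 = ₹42,400
  Base: ₹333,000 − ₹42,400 = ₹290,600
  ₹290,600 × 16% = ₹46,496

General income tax:
  ₹66,000 × 9% = ₹5,940
  ₹47,000 × 14% = ₹6,580
  ₹26,000 × 21% = ₹5,460
  ₹71,000 × 29% = ₹20,590
  → ₹38,570
  Less energy credit ₹9,000 → ₹29,570

Excess of supplementary minimum tax over general income tax: ₹46,496 − ₹29,570 = ₹16,926.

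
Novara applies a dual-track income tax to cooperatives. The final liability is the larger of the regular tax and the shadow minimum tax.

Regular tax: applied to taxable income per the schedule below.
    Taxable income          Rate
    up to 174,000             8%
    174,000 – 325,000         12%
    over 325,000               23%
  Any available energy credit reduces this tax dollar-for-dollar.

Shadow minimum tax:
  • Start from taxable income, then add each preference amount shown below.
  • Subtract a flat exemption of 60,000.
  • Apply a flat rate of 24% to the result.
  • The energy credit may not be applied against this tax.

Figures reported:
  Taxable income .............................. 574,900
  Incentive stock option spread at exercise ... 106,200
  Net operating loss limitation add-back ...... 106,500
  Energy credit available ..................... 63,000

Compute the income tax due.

Shadow minimum tax:
  Adjusted income: 574,900 + 106,200 + 106,500 = 787,600
  Less exemption 60,000 → base 727,600
  727,600 × 24% = 174,624

Regular tax:
  174,000 × 8% = 13,920
  151,000 × 12% = 18,120
  249,900 × 23% = 57,477
  → 89,517
  Less energy credit 63,000 → 26,517

174,624 > 26,517, so the shadow minimum tax is the binding amount.

174,624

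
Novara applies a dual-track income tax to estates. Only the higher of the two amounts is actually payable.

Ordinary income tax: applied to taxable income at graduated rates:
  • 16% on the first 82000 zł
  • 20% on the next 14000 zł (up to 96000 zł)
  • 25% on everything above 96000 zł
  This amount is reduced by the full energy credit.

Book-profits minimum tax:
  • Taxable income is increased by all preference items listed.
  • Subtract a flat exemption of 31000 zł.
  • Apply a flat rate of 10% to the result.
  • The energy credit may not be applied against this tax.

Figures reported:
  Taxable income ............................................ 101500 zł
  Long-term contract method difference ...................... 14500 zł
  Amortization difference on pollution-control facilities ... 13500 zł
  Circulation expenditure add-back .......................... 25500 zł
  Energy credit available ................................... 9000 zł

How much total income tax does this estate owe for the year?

12400 zł

Ordinary income tax:
  82000 zł × 16% = 13120 zł
  14000 zł × 20% = 2800 zł
  5500 zł × 25% = 1375 zł
  → 17295 zł
  Less energy credit 9000 zł → 8295 zł

Book-profits minimum tax:
  Adjusted income: 101500 zł + 14500 zł + 13500 zł + 25500 zł = 155000 zł
  Less exemption 31000 zł → base 124000 zł
  124000 zł × 10% = 12400 zł

12400 zł > 8295 zł, so the book-profits minimum tax is the binding amount.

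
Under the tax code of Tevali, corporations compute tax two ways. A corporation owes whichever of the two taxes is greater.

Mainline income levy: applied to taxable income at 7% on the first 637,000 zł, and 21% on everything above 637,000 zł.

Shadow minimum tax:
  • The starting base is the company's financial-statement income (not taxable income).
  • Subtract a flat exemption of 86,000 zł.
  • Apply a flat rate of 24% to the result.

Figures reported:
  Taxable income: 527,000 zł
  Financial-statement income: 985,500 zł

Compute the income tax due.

215,880 zł

Shadow minimum tax:
  Base (financial-statement income): 985,500 zł
  Less exemption 86,000 zł → base 899,500 zł
  899,500 zł × 24% = 215,880 zł

Mainline income levy:
  527,000 zł × 7% = 36,890 zł

215,880 zł > 36,890 zł, so the shadow minimum tax is the binding amount.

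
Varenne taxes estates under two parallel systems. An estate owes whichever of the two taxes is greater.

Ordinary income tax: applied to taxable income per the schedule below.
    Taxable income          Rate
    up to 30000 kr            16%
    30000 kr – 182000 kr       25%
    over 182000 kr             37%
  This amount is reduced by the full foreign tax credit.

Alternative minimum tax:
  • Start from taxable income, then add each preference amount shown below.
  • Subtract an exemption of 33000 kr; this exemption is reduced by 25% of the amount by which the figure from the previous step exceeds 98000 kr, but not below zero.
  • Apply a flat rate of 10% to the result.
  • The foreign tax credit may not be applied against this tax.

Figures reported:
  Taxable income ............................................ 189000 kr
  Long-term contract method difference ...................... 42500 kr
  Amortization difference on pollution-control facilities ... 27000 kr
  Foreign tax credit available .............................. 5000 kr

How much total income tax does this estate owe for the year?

Ordinary income tax:
  30000 kr × 16% = 4800 kr
  152000 kr × 25% = 38000 kr
  7000 kr × 37% = 2590 kr
  → 45390 kr
  Less foreign tax credit 5000 kr → 40390 kr

Alternative minimum tax:
  Adjusted income: 189000 kr + 42500 kr + 27000 kr = 258500 kr
  Exemption: 25% × (258500 kr − 98000 kr) = 40125 kr ≥ 33000 kr, so the exemption is fully phased out
  Base: 258500 kr − 0 kr = 258500 kr
  258500 kr × 10% = 25850 kr

40390 kr > 25850 kr, so the ordinary income tax governs.

40390 kr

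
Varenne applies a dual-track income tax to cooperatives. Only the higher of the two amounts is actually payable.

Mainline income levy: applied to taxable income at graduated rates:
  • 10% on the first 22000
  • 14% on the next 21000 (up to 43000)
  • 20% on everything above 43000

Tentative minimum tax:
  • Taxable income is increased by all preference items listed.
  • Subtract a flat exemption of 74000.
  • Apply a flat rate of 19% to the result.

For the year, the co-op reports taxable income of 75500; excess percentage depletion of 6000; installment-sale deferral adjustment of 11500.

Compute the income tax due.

Mainline income levy:
  22000 × 10% = 2200
  21000 × 14% = 2940
  32500 × 20% = 6500
  → 11640

Tentative minimum tax:
  Adjusted income: 75500 + 6000 + 11500 = 93000
  Less exemption 74000 → base 19000
  19000 × 19% = 3610

11640 > 3610, so the mainline income levy governs.

11640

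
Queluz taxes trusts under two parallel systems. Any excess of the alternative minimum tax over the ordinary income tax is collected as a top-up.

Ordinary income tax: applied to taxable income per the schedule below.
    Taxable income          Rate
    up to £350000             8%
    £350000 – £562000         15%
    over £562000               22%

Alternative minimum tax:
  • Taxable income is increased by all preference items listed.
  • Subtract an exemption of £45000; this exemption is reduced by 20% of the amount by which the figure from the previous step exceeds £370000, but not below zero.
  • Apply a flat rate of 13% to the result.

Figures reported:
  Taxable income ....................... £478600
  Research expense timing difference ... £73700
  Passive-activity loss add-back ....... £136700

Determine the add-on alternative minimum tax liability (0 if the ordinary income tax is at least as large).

£42280

Alternative minimum tax:
  Adjusted income: £478600 + £73700 + £136700 = £689000
  Exemption: 20% × (£689000 − £370000) = £63800 ≥ £45000, so the exemption is fully phased out
  Base: £689000 − £0 = £689000
  £689000 × 13% = £89570

Ordinary income tax:
  £350000 × 8% = £28000
  £128600 × 15% = £19290
  → £47290

Excess of alternative minimum tax over ordinary income tax: £89570 − £47290 = £42280.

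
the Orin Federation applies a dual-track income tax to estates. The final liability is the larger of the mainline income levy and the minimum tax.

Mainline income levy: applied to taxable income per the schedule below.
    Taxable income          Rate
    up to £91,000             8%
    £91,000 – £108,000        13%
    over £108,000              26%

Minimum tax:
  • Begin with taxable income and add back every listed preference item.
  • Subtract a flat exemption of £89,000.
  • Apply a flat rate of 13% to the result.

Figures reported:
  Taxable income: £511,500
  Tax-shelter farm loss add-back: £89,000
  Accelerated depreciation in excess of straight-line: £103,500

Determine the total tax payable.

£114,400

Minimum tax:
  Adjusted income: £511,500 + £89,000 + £103,500 = £704,000
  Less exemption £89,000 → base £615,000
  £615,000 × 13% = £79,950

Mainline income levy:
  £91,000 × 8% = £7,280
  £17,000 × 13% = £2,210
  £403,500 × 26% = £104,910
  → £114,400

£114,400 > £79,950, so the mainline income levy governs.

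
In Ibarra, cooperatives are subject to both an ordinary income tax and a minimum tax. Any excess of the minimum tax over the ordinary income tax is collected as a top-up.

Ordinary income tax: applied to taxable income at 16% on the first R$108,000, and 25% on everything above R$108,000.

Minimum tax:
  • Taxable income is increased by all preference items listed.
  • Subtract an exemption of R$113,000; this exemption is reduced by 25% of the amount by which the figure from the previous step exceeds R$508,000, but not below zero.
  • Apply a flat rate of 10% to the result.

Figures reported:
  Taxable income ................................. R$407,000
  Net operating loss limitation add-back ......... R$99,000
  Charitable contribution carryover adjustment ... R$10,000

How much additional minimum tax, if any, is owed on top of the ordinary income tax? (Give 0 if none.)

R$0

Ordinary income tax:
  R$108,000 × 16% = R$17,280
  R$299,000 × 25% = R$74,750
  → R$92,030

Minimum tax:
  Adjusted income: R$407,000 + R$99,000 + R$10,000 = R$516,000
  Exemption: R$113,000 − 25% × (R$516,000 − R$508,000) = R$113,000 − R$2,000 = R$111,000
  Base: R$516,000 − R$111,000 = R$405,000
  R$405,000 × 10% = R$40,500

R$40,500 ≤ R$92,030, so no add-on is due.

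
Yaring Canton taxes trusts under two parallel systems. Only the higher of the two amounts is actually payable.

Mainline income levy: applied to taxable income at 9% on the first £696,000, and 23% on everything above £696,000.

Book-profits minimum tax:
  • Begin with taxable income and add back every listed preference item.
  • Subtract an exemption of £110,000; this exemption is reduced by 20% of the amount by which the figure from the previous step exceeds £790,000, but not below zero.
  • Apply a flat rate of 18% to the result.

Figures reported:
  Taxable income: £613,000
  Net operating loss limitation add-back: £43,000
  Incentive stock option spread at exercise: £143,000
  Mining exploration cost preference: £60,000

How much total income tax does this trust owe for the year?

£137,304

Mainline income levy:
  £613,000 × 9% = £55,170

Book-profits minimum tax:
  Adjusted income: £613,000 + £43,000 + £143,000 + £60,000 = £859,000
  Exemption: £110,000 − 20% × (£859,000 − £790,000) = £110,000 − £13,800 = £96,200
  Base: £859,000 − £96,200 = £762,800
  £762,800 × 18% = £137,304

£137,304 > £55,170, so the book-profits minimum tax is the binding amount.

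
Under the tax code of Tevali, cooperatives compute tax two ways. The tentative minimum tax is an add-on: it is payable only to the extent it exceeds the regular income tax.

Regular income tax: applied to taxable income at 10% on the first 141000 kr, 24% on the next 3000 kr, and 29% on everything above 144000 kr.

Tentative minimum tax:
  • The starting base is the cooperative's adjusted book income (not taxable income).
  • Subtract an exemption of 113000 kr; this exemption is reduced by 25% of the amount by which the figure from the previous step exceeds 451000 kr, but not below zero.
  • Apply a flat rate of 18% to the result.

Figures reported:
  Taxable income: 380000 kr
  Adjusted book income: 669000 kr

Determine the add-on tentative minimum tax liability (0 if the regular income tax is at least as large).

Regular income tax:
  141000 kr × 10% = 14100 kr
  3000 kr × 24% = 720 kr
  236000 kr × 29% = 68440 kr
  → 83260 kr

Tentative minimum tax:
  Base (adjusted book income): 669000 kr
  Exemption: 113000 kr − 25% × (669000 kr − 451000 kr) = 113000 kr − 54500 kr = 58500 kr
  Base: 669000 kr − 58500 kr = 610500 kr
  610500 kr × 18% = 109890 kr

Excess of tentative minimum tax over regular income tax: 109890 kr − 83260 kr = 26630 kr.

26630 kr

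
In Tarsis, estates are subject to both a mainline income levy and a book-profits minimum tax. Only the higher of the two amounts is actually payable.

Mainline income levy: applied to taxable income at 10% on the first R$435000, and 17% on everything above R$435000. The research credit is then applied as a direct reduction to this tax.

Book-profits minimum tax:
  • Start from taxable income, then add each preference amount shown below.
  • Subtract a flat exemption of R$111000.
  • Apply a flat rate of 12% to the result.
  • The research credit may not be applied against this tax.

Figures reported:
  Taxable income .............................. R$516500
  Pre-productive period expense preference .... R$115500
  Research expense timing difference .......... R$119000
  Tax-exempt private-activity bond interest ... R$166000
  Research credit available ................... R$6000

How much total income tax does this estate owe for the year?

Mainline income levy:
  R$435000 × 10% = R$43500
  R$81500 × 17% = R$13855
  → R$57355
  Less research credit R$6000 → R$51355

Book-profits minimum tax:
  Adjusted income: R$516500 + R$115500 + R$119000 + R$166000 = R$917000
  Less exemption R$111000 → base R$806000
  R$806000 × 12% = R$96720

R$96720 > R$51355, so the book-profits minimum tax is the binding amount.

R$96720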